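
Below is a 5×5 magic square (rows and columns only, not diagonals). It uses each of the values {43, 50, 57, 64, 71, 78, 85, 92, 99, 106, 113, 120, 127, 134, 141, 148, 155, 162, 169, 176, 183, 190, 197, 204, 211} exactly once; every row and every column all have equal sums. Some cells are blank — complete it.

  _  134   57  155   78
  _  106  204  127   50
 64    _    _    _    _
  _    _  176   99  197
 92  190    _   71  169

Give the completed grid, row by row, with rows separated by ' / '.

The 25 entries sum to 3175, so each line sums to 3175/5 = 635.
Row 1 must total 635; the given cells sum to 424, so (1,1) = 211.
Row 2 must total 635; the given cells sum to 487, so (2,1) = 148.
From row 5, 635 − (92 + 190 + 71 + 169) gives (5,3) = 113.
Column 1: 211 + 148 + 64 + 92 + ? = 635, so (4,1) = 120.
From column 3, 635 − (57 + 204 + 176 + 113) gives (3,3) = 85.
Using column 4: 155 + 127 + 99 + 71 + ? → (3,4) = 635 − 452 = 183.
Column 5 must total 635; the given cells sum to 494, so (3,5) = 141.
From row 3, 635 − (64 + 85 + 183 + 141) gives (3,2) = 162.
The remaining cell in row 4 is (4,2) = 635 − 592 = 43.

211 134 57 155 78 / 148 106 204 127 50 / 64 162 85 183 141 / 120 43 176 99 197 / 92 190 113 71 169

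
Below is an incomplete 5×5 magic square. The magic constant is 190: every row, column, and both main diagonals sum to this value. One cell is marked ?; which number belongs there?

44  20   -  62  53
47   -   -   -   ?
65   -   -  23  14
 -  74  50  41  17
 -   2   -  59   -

The remaining cell in row 1 is (1,3) = 190 − 179 = 11.
From row 4, 190 − (74 + 50 + 41 + 17) gives (4,1) = 8.
Using column 1: 44 + 47 + 65 + 8 + ? → (5,1) = 190 − 164 = 26.
Column 4 needs 190; the known cells sum to 185, so (2,4) = 5.
Anti-diagonal: 53 + 5 + 74 + 26 + ? = 190, so (3,3) = 32.
The remaining cell in row 3 is (3,2) = 190 − 134 = 56.
Column 2 must total 190; the given cells sum to 152, so (2,2) = 38.
Using main diagonal: 44 + 38 + 32 + 41 + ? → (5,5) = 190 − 155 = 35.
Row 5 must total 190; the given cells sum to 122, so (5,3) = 68.
From column 3, 190 − (11 + 32 + 50 + 68) gives (2,3) = 29.
Column 5 needs 190; the known cells sum to 119, so (2,5) = 71.

71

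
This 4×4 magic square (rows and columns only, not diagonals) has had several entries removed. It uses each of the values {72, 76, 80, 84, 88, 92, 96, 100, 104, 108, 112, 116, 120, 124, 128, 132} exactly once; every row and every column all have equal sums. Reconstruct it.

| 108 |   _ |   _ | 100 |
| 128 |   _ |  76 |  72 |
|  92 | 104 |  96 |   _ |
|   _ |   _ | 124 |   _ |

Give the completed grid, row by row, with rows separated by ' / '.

108 88 112 100 / 128 132 76 72 / 92 104 96 116 / 80 84 124 120

The 16 entries sum to 1632, so each line sums to 1632/4 = 408.
Using row 2: 128 + 76 + 72 + ? → (2,2) = 408 − 276 = 132.
From row 3, 408 − (92 + 104 + 96) gives (3,4) = 116.
Using column 1: 108 + 128 + 92 + ? → (4,1) = 408 − 328 = 80.
Column 3 must total 408; the given cells sum to 296, so (1,3) = 112.
Column 4: 100 + 72 + 116 + ? = 408, so (4,4) = 120.
Using row 1: 108 + 112 + 100 + ? → (1,2) = 408 − 320 = 88.
From row 4, 408 − (80 + 124 + 120) gives (4,2) = 84.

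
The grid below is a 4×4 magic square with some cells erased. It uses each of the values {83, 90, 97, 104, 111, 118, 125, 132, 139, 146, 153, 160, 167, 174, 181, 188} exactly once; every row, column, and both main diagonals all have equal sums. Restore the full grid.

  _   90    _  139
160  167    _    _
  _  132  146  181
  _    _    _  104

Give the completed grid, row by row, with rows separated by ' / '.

The 16 entries sum to 2168, so each line sums to 2168/4 = 542.
Using row 3: 132 + 146 + 181 + ? → (3,1) = 542 − 459 = 83.
Using column 2: 90 + 167 + 132 + ? → (4,2) = 542 − 389 = 153.
From column 4, 542 − (139 + 181 + 104) gives (2,4) = 118.
Main diagonal must total 542; the given cells sum to 417, so (1,1) = 125.
Row 1 must total 542; the given cells sum to 354, so (1,3) = 188.
Row 2: 160 + 167 + 118 + ? = 542, so (2,3) = 97.
Using column 1: 125 + 160 + 83 + ? → (4,1) = 542 − 368 = 174.
Using column 3: 188 + 97 + 146 + ? → (4,3) = 542 − 431 = 111.

125 90 188 139 / 160 167 97 118 / 83 132 146 181 / 174 153 111 104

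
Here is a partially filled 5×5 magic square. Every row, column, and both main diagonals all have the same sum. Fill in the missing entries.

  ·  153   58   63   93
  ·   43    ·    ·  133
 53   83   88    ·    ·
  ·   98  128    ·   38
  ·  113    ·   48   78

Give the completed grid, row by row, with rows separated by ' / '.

123 153 58 63 93 / 138 43 73 103 133 / 53 83 88 118 148 / 68 98 128 158 38 / 108 113 143 48 78

Column 2 is already complete: 153 + 43 + 83 + 98 + 113 = 490, so that is the magic constant.
Row 1: 153 + 58 + 63 + 93 + ? = 490, so (1,1) = 123.
The remaining cell in column 5 is (3,5) = 490 − 342 = 148.
The remaining cell in main diagonal is (4,4) = 490 − 332 = 158.
The remaining cell in row 3 is (3,4) = 490 − 372 = 118.
Row 4 needs 490; the known cells sum to 422, so (4,1) = 68.
Using column 4: 63 + 118 + 158 + 48 + ? → (2,4) = 490 − 387 = 103.
The remaining cell in anti-diagonal is (5,1) = 490 − 382 = 108.
Row 5: 108 + 113 + 48 + 78 + ? = 490, so (5,3) = 143.
The remaining cell in column 1 is (2,1) = 490 − 352 = 138.
Using column 3: 58 + 88 + 128 + 143 + ? → (2,3) = 490 − 417 = 73.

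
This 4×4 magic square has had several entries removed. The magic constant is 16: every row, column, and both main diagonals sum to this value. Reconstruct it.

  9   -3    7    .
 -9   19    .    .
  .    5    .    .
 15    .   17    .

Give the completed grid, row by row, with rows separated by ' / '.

9 -3 7 3 / -9 19 -7 13 / 1 5 -1 11 / 15 -5 17 -11

Row 1: 9 + (-3) + 7 + ? = 16, so (1,4) = 3.
Column 1 needs 16; the known cells sum to 15, so (3,1) = 1.
Column 2 needs 16; the known cells sum to 21, so (4,2) = -5.
Using anti-diagonal: 3 + 5 + 15 + ? → (2,3) = 16 − 23 = -7.
Using row 2: -9 + 19 + (-7) + ? → (2,4) = 16 − 3 = 13.
Row 4: 15 + (-5) + 17 + ? = 16, so (4,4) = -11.
Using column 3: 7 + (-7) + 17 + ? → (3,3) = 16 − 17 = -1.
Column 4 needs 16; the known cells sum to 5, so (3,4) = 11.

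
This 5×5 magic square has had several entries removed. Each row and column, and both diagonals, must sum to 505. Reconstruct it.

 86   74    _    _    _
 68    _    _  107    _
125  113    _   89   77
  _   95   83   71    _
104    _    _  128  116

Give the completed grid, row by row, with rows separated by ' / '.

86 74 137 110 98 / 68 131 119 107 80 / 125 113 101 89 77 / 122 95 83 71 134 / 104 92 65 128 116

From row 3, 505 − (125 + 113 + 89 + 77) gives (3,3) = 101.
The remaining cell in column 1 is (4,1) = 505 − 383 = 122.
Column 4: 107 + 89 + 71 + 128 + ? = 505, so (1,4) = 110.
Main diagonal needs 505; the known cells sum to 374, so (2,2) = 131.
From anti-diagonal, 505 − (107 + 101 + 95 + 104) gives (1,5) = 98.
From row 1, 505 − (86 + 74 + 110 + 98) gives (1,3) = 137.
Using row 4: 122 + 95 + 83 + 71 + ? → (4,5) = 505 − 371 = 134.
The remaining cell in column 2 is (5,2) = 505 − 413 = 92.
Column 5 must total 505; the given cells sum to 425, so (2,5) = 80.
Row 2: 68 + 131 + 107 + 80 + ? = 505, so (2,3) = 119.
Using row 5: 104 + 92 + 128 + 116 + ? → (5,3) = 505 − 440 = 65.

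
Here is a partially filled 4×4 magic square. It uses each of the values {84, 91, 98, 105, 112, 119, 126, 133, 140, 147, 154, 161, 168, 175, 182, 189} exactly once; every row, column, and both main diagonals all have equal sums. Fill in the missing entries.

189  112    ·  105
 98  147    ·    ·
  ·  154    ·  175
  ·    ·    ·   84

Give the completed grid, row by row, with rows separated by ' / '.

189 112 140 105 / 98 147 119 182 / 91 154 126 175 / 168 133 161 84

The 16 entries sum to 2184, so each line sums to 2184/4 = 546.
The remaining cell in row 1 is (1,3) = 546 − 406 = 140.
Column 2: 112 + 147 + 154 + ? = 546, so (4,2) = 133.
Column 4: 105 + 175 + 84 + ? = 546, so (2,4) = 182.
Main diagonal: 189 + 147 + 84 + ? = 546, so (3,3) = 126.
Row 2: 98 + 147 + 182 + ? = 546, so (2,3) = 119.
Row 3 must total 546; the given cells sum to 455, so (3,1) = 91.
Column 1: 189 + 98 + 91 + ? = 546, so (4,1) = 168.
Column 3 needs 546; the known cells sum to 385, so (4,3) = 161.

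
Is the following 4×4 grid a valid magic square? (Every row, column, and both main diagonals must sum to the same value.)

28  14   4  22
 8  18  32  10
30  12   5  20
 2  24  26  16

Row 1: 28 + 14 + 4 + 22 = 68.
Row 2: 8 + 18 + 32 + 10 = 68.
Row 3: 30 + 12 + 5 + 20 = 67.
Row 4: 2 + 24 + 26 + 16 = 68.
Column 1: 28 + 8 + 30 + 2 = 68.
Column 2: 14 + 18 + 12 + 24 = 68.
Column 3: 4 + 32 + 5 + 26 = 67.
Column 4: 22 + 10 + 20 + 16 = 68.
Main diagonal: 28 + 18 + 5 + 16 = 67.
Anti-diagonal: 22 + 32 + 12 + 2 = 68.

No — column 3 sums to 67 but column 1 sums to 68.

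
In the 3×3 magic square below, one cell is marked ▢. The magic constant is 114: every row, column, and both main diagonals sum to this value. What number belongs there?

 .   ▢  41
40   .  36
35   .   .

Using row 2: 40 + 36 + ? → (2,2) = 114 − 76 = 38.
The remaining cell in column 1 is (1,1) = 114 − 75 = 39.
Column 3 must total 114; the given cells sum to 77, so (3,3) = 37.
Using row 1: 39 + 41 + ? → (1,2) = 114 − 80 = 34.

34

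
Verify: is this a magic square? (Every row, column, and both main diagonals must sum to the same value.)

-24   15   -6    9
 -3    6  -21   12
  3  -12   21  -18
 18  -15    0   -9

Row 1: -24 + 15 + (-6) + 9 = -6.
Row 2: -3 + 6 + (-21) + 12 = -6.
Row 3: 3 + (-12) + 21 + (-18) = -6.
Row 4: 18 + (-15) + 0 + (-9) = -6.
Column 1: -24 + (-3) + 3 + 18 = -6.
Column 2: 15 + 6 + (-12) + (-15) = -6.
Column 3: -6 + (-21) + 21 + 0 = -6.
Column 4: 9 + 12 + (-18) + (-9) = -6.
Main diagonal: -24 + 6 + 21 + (-9) = -6.
Anti-diagonal: 9 + (-21) + (-12) + 18 = -6.
All lines sum to -6.

Yes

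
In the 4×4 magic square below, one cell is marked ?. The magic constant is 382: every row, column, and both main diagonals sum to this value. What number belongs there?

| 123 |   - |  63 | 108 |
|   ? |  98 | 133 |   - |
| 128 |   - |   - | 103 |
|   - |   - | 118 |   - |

The remaining cell in row 1 is (1,2) = 382 − 294 = 88.
The remaining cell in column 3 is (3,3) = 382 − 314 = 68.
Main diagonal must total 382; the given cells sum to 289, so (4,4) = 93.
Row 3: 128 + 68 + 103 + ? = 382, so (3,2) = 83.
Column 2 must total 382; the given cells sum to 269, so (4,2) = 113.
Column 4 must total 382; the given cells sum to 304, so (2,4) = 78.
Anti-diagonal must total 382; the given cells sum to 324, so (4,1) = 58.
Row 2: 98 + 133 + 78 + ? = 382, so (2,1) = 73.

73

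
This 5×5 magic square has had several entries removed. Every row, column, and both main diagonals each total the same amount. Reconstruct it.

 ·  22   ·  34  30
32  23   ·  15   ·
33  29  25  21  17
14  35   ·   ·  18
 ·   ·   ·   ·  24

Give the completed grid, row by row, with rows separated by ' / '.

26 22 13 34 30 / 32 23 19 15 36 / 33 29 25 21 17 / 14 35 31 27 18 / 20 16 37 28 24

Row 3 is already complete: 33 + 29 + 25 + 21 + 17 = 125, so that is the magic constant.
Using column 2: 22 + 23 + 29 + 35 + ? → (5,2) = 125 − 109 = 16.
Using column 5: 30 + 17 + 18 + 24 + ? → (2,5) = 125 − 89 = 36.
From anti-diagonal, 125 − (30 + 15 + 25 + 35) gives (5,1) = 20.
From row 2, 125 − (32 + 23 + 15 + 36) gives (2,3) = 19.
Column 1 must total 125; the given cells sum to 99, so (1,1) = 26.
Main diagonal: 26 + 23 + 25 + 24 + ? = 125, so (4,4) = 27.
Row 1 must total 125; the given cells sum to 112, so (1,3) = 13.
Using row 4: 14 + 35 + 27 + 18 + ? → (4,3) = 125 − 94 = 31.
Column 3 needs 125; the known cells sum to 88, so (5,3) = 37.
Column 4: 34 + 15 + 21 + 27 + ? = 125, so (5,4) = 28.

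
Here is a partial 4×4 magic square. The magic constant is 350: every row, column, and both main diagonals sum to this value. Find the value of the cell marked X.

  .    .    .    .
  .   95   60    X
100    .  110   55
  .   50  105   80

125

Row 3 needs 350; the known cells sum to 265, so (3,2) = 85.
From row 4, 350 − (50 + 105 + 80) gives (4,1) = 115.
Column 2 needs 350; the known cells sum to 230, so (1,2) = 120.
The remaining cell in column 3 is (1,3) = 350 − 275 = 75.
Using main diagonal: 95 + 110 + 80 + ? → (1,1) = 350 − 285 = 65.
Anti-diagonal needs 350; the known cells sum to 260, so (1,4) = 90.
Column 1: 65 + 100 + 115 + ? = 350, so (2,1) = 70.
Column 4 needs 350; the known cells sum to 225, so (2,4) = 125.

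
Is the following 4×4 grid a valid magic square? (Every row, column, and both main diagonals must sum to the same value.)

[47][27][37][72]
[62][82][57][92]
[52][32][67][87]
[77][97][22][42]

No — column 2 sums to 238 but row 2 sums to 293.

Row 1: 47 + 27 + 37 + 72 = 183.
Row 2: 62 + 82 + 57 + 92 = 293.
Row 3: 52 + 32 + 67 + 87 = 238.
Row 4: 77 + 97 + 22 + 42 = 238.
Column 1: 47 + 62 + 52 + 77 = 238.
Column 2: 27 + 82 + 32 + 97 = 238.
Column 3: 37 + 57 + 67 + 22 = 183.
Column 4: 72 + 92 + 87 + 42 = 293.
Main diagonal: 47 + 82 + 67 + 42 = 238.
Anti-diagonal: 72 + 57 + 32 + 77 = 238.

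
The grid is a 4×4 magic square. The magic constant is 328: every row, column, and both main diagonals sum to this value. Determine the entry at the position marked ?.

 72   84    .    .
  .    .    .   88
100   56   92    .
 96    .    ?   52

Using row 3: 100 + 56 + 92 + ? → (3,4) = 328 − 248 = 80.
Using column 1: 72 + 100 + 96 + ? → (2,1) = 328 − 268 = 60.
Using column 4: 88 + 80 + 52 + ? → (1,4) = 328 − 220 = 108.
The remaining cell in main diagonal is (2,2) = 328 − 216 = 112.
Anti-diagonal must total 328; the given cells sum to 260, so (2,3) = 68.
From row 1, 328 − (72 + 84 + 108) gives (1,3) = 64.
Column 2 must total 328; the given cells sum to 252, so (4,2) = 76.
Column 3: 64 + 68 + 92 + ? = 328, so (4,3) = 104.

104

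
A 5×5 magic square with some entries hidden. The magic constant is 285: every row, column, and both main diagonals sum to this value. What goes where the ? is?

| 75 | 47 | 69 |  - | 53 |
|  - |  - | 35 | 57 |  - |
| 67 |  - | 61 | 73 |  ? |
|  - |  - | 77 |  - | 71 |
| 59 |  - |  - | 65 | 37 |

45

Row 1: 75 + 47 + 69 + 53 + ? = 285, so (1,4) = 41.
The remaining cell in column 3 is (5,3) = 285 − 242 = 43.
Column 4 must total 285; the given cells sum to 236, so (4,4) = 49.
Main diagonal must total 285; the given cells sum to 222, so (2,2) = 63.
Anti-diagonal must total 285; the given cells sum to 230, so (4,2) = 55.
Row 4: 55 + 77 + 49 + 71 + ? = 285, so (4,1) = 33.
From row 5, 285 − (59 + 43 + 65 + 37) gives (5,2) = 81.
Column 1 must total 285; the given cells sum to 234, so (2,1) = 51.
Column 2 must total 285; the given cells sum to 246, so (3,2) = 39.
The remaining cell in row 2 is (2,5) = 285 − 206 = 79.
Row 3 must total 285; the given cells sum to 240, so (3,5) = 45.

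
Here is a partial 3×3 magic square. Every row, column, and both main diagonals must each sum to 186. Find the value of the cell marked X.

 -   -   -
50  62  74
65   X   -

68

From column 1, 186 − (50 + 65) gives (1,1) = 71.
Main diagonal needs 186; the known cells sum to 133, so (3,3) = 53.
Anti-diagonal needs 186; the known cells sum to 127, so (1,3) = 59.
Row 1 must total 186; the given cells sum to 130, so (1,2) = 56.
From row 3, 186 − (65 + 53) gives (3,2) = 68.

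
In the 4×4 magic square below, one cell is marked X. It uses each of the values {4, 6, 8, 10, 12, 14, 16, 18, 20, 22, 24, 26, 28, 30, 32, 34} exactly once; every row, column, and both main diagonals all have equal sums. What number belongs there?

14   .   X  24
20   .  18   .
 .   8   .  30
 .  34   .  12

The 16 entries sum to 304, so each line sums to 304/4 = 76.
Column 4: 24 + 30 + 12 + ? = 76, so (2,4) = 10.
Anti-diagonal must total 76; the given cells sum to 50, so (4,1) = 26.
From row 2, 76 − (20 + 18 + 10) gives (2,2) = 28.
Row 4 needs 76; the known cells sum to 72, so (4,3) = 4.
From column 1, 76 − (14 + 20 + 26) gives (3,1) = 16.
From column 2, 76 − (28 + 8 + 34) gives (1,2) = 6.
Main diagonal must total 76; the given cells sum to 54, so (3,3) = 22.
Row 1: 14 + 6 + 24 + ? = 76, so (1,3) = 32.

32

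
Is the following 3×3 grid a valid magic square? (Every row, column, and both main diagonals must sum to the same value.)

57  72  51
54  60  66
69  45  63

No — column 3 sums to 180 but column 2 sums to 177.

Row 1: 57 + 72 + 51 = 180.
Row 2: 54 + 60 + 66 = 180.
Row 3: 69 + 45 + 63 = 177.
Column 1: 57 + 54 + 69 = 180.
Column 2: 72 + 60 + 45 = 177.
Column 3: 51 + 66 + 63 = 180.
Main diagonal: 57 + 60 + 63 = 180.
Anti-diagonal: 51 + 60 + 69 = 180.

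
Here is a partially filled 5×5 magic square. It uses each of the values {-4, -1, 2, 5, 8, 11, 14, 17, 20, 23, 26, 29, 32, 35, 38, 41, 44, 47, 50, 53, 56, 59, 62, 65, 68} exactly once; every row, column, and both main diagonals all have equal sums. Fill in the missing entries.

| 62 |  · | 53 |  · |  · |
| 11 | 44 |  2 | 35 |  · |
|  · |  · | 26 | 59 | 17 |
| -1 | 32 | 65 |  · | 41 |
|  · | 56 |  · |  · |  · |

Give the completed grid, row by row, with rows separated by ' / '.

The 25 entries sum to 800, so each line sums to 800/5 = 160.
Row 2: 11 + 44 + 2 + 35 + ? = 160, so (2,5) = 68.
The remaining cell in row 4 is (4,4) = 160 − 137 = 23.
From column 3, 160 − (53 + 2 + 26 + 65) gives (5,3) = 14.
Main diagonal needs 160; the known cells sum to 155, so (5,5) = 5.
From column 5, 160 − (68 + 17 + 41 + 5) gives (1,5) = 29.
Anti-diagonal: 29 + 35 + 26 + 32 + ? = 160, so (5,1) = 38.
Using row 5: 38 + 56 + 14 + 5 + ? → (5,4) = 160 − 113 = 47.
Column 1 must total 160; the given cells sum to 110, so (3,1) = 50.
Column 4 must total 160; the given cells sum to 164, so (1,4) = -4.
Row 1: 62 + 53 + (-4) + 29 + ? = 160, so (1,2) = 20.
From row 3, 160 − (50 + 26 + 59 + 17) gives (3,2) = 8.

62 20 53 -4 29 / 11 44 2 35 68 / 50 8 26 59 17 / -1 32 65 23 41 / 38 56 14 47 5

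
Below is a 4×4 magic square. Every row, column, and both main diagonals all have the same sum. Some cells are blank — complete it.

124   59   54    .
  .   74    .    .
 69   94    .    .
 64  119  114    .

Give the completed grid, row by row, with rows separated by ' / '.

Column 2 is already complete: 59 + 74 + 94 + 119 = 346, so that is the magic constant.
From row 1, 346 − (124 + 59 + 54) gives (1,4) = 109.
From row 4, 346 − (64 + 119 + 114) gives (4,4) = 49.
The remaining cell in column 1 is (2,1) = 346 − 257 = 89.
Main diagonal needs 346; the known cells sum to 247, so (3,3) = 99.
Using anti-diagonal: 109 + 94 + 64 + ? → (2,3) = 346 − 267 = 79.
From row 2, 346 − (89 + 74 + 79) gives (2,4) = 104.
Row 3 needs 346; the known cells sum to 262, so (3,4) = 84.

124 59 54 109 / 89 74 79 104 / 69 94 99 84 / 64 119 114 49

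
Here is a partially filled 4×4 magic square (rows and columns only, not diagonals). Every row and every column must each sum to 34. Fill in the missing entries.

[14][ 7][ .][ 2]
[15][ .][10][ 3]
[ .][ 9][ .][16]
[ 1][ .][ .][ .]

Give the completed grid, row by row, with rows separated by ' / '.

Row 1: 14 + 7 + 2 + ? = 34, so (1,3) = 11.
Row 2 must total 34; the given cells sum to 28, so (2,2) = 6.
Using column 1: 14 + 15 + 1 + ? → (3,1) = 34 − 30 = 4.
Column 2 needs 34; the known cells sum to 22, so (4,2) = 12.
Column 4: 2 + 3 + 16 + ? = 34, so (4,4) = 13.
Using row 3: 4 + 9 + 16 + ? → (3,3) = 34 − 29 = 5.
Row 4: 1 + 12 + 13 + ? = 34, so (4,3) = 8.

14 7 11 2 / 15 6 10 3 / 4 9 5 16 / 1 12 8 13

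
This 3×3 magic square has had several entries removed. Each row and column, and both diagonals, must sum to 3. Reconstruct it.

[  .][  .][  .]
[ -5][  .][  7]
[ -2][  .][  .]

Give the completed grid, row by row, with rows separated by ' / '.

10 -11 4 / -5 1 7 / -2 13 -8

From row 2, 3 − (-5 + 7) gives (2,2) = 1.
Column 1 needs 3; the known cells sum to -7, so (1,1) = 10.
Main diagonal needs 3; the known cells sum to 11, so (3,3) = -8.
From anti-diagonal, 3 − (1 + (-2)) gives (1,3) = 4.
Row 1 needs 3; the known cells sum to 14, so (1,2) = -11.
From row 3, 3 − (-2 + (-8)) gives (3,2) = 13.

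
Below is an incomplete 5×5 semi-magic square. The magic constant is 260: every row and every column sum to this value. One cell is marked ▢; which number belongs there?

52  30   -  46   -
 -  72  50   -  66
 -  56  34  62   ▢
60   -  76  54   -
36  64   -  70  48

Using row 5: 36 + 64 + 70 + 48 + ? → (5,3) = 260 − 218 = 42.
The remaining cell in column 2 is (4,2) = 260 − 222 = 38.
From column 3, 260 − (50 + 34 + 76 + 42) gives (1,3) = 58.
Using column 4: 46 + 62 + 54 + 70 + ? → (2,4) = 260 − 232 = 28.
The remaining cell in row 1 is (1,5) = 260 − 186 = 74.
Row 2 needs 260; the known cells sum to 216, so (2,1) = 44.
Using row 4: 60 + 38 + 76 + 54 + ? → (4,5) = 260 − 228 = 32.
Column 1: 52 + 44 + 60 + 36 + ? = 260, so (3,1) = 68.
From column 5, 260 − (74 + 66 + 32 + 48) gives (3,5) = 40.

40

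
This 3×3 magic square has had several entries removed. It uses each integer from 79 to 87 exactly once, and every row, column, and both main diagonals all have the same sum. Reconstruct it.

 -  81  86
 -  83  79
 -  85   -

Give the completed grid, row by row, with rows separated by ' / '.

82 81 86 / 87 83 79 / 80 85 84

The entries are 79 through 87, which sum to 747, so each line sums to 747/3 = 249.
Row 1: 81 + 86 + ? = 249, so (1,1) = 82.
From row 2, 249 − (83 + 79) gives (2,1) = 87.
Column 1 needs 249; the known cells sum to 169, so (3,1) = 80.
Column 3: 86 + 79 + ? = 249, so (3,3) = 84.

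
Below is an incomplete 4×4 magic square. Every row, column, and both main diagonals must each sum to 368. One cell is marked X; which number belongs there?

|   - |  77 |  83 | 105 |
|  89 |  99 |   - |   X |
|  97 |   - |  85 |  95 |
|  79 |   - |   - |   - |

87

From row 1, 368 − (77 + 83 + 105) gives (1,1) = 103.
The remaining cell in row 3 is (3,2) = 368 − 277 = 91.
The remaining cell in column 2 is (4,2) = 368 − 267 = 101.
The remaining cell in main diagonal is (4,4) = 368 − 287 = 81.
Anti-diagonal needs 368; the known cells sum to 275, so (2,3) = 93.
Row 2 must total 368; the given cells sum to 281, so (2,4) = 87.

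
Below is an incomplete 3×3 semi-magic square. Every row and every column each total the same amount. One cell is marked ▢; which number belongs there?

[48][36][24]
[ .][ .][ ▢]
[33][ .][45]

Row 1 is complete and sums to 108; that is the magic constant.
Using row 3: 33 + 45 + ? → (3,2) = 108 − 78 = 30.
Column 1: 48 + 33 + ? = 108, so (2,1) = 27.
From column 2, 108 − (36 + 30) gives (2,2) = 42.
Using column 3: 24 + 45 + ? → (2,3) = 108 − 69 = 39.

39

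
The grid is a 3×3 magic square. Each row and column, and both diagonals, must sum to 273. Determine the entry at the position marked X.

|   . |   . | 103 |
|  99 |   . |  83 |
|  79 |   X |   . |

Using row 2: 99 + 83 + ? → (2,2) = 273 − 182 = 91.
Column 1: 99 + 79 + ? = 273, so (1,1) = 95.
The remaining cell in column 3 is (3,3) = 273 − 186 = 87.
The remaining cell in row 1 is (1,2) = 273 − 198 = 75.
Using row 3: 79 + 87 + ? → (3,2) = 273 − 166 = 107.

107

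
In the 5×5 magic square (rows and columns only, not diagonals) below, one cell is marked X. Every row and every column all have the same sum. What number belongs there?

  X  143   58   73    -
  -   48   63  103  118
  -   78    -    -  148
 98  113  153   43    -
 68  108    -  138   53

128

Column 2 is complete and sums to 490; that is the magic constant.
Using row 2: 48 + 63 + 103 + 118 + ? → (2,1) = 490 − 332 = 158.
Row 4: 98 + 113 + 153 + 43 + ? = 490, so (4,5) = 83.
From row 5, 490 − (68 + 108 + 138 + 53) gives (5,3) = 123.
Column 3: 58 + 63 + 153 + 123 + ? = 490, so (3,3) = 93.
Using column 4: 73 + 103 + 43 + 138 + ? → (3,4) = 490 − 357 = 133.
Column 5 must total 490; the given cells sum to 402, so (1,5) = 88.
The remaining cell in row 1 is (1,1) = 490 − 362 = 128.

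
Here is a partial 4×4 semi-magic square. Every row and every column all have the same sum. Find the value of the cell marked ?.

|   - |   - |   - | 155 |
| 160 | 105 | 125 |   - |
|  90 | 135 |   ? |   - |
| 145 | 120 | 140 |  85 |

Row 4 is complete and sums to 490; that is the magic constant.
From row 2, 490 − (160 + 105 + 125) gives (2,4) = 100.
The remaining cell in column 1 is (1,1) = 490 − 395 = 95.
From column 2, 490 − (105 + 135 + 120) gives (1,2) = 130.
Column 4 needs 490; the known cells sum to 340, so (3,4) = 150.
From row 1, 490 − (95 + 130 + 155) gives (1,3) = 110.
Row 3: 90 + 135 + 150 + ? = 490, so (3,3) = 115.

115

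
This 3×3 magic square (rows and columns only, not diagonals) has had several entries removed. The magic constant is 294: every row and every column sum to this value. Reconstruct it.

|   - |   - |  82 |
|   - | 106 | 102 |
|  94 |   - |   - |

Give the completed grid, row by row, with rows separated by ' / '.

114 98 82 / 86 106 102 / 94 90 110

Using row 2: 106 + 102 + ? → (2,1) = 294 − 208 = 86.
Column 1 must total 294; the given cells sum to 180, so (1,1) = 114.
Using column 3: 82 + 102 + ? → (3,3) = 294 − 184 = 110.
The remaining cell in row 1 is (1,2) = 294 − 196 = 98.
The remaining cell in row 3 is (3,2) = 294 − 204 = 90.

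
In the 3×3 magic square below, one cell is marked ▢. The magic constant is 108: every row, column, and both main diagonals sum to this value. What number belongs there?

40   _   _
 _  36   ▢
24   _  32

Using row 3: 24 + 32 + ? → (3,2) = 108 − 56 = 52.
Using column 1: 40 + 24 + ? → (2,1) = 108 − 64 = 44.
The remaining cell in column 2 is (1,2) = 108 − 88 = 20.
The remaining cell in anti-diagonal is (1,3) = 108 − 60 = 48.
Row 2 must total 108; the given cells sum to 80, so (2,3) = 28.

28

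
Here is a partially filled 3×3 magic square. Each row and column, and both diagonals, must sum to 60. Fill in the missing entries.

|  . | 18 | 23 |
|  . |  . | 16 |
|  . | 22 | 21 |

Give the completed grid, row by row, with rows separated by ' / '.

Row 1 must total 60; the given cells sum to 41, so (1,1) = 19.
Row 3: 22 + 21 + ? = 60, so (3,1) = 17.
The remaining cell in column 1 is (2,1) = 60 − 36 = 24.
Column 2 must total 60; the given cells sum to 40, so (2,2) = 20.

19 18 23 / 24 20 16 / 17 22 21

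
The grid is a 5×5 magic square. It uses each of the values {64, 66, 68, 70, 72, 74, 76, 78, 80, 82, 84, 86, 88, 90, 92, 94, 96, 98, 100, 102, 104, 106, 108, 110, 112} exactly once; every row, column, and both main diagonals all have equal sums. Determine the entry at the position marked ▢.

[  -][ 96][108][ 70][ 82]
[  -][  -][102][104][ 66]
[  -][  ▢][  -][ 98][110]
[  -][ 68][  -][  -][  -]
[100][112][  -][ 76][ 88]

74

The 25 entries sum to 2200, so each line sums to 2200/5 = 440.
Row 1 must total 440; the given cells sum to 356, so (1,1) = 84.
The remaining cell in row 5 is (5,3) = 440 − 376 = 64.
Using column 4: 70 + 104 + 98 + 76 + ? → (4,4) = 440 − 348 = 92.
Using column 5: 82 + 66 + 110 + 88 + ? → (4,5) = 440 − 346 = 94.
Anti-diagonal: 82 + 104 + 68 + 100 + ? = 440, so (3,3) = 86.
Column 3: 108 + 102 + 86 + 64 + ? = 440, so (4,3) = 80.
Using main diagonal: 84 + 86 + 92 + 88 + ? → (2,2) = 440 − 350 = 90.
Row 2 needs 440; the known cells sum to 362, so (2,1) = 78.
Using row 4: 68 + 80 + 92 + 94 + ? → (4,1) = 440 − 334 = 106.
Column 1 needs 440; the known cells sum to 368, so (3,1) = 72.
Column 2: 96 + 90 + 68 + 112 + ? = 440, so (3,2) = 74.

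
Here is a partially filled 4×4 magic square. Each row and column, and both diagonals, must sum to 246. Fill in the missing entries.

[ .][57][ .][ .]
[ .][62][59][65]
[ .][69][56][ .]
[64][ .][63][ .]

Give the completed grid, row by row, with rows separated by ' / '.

From row 2, 246 − (62 + 59 + 65) gives (2,1) = 60.
Using column 2: 57 + 62 + 69 + ? → (4,2) = 246 − 188 = 58.
Column 3 needs 246; the known cells sum to 178, so (1,3) = 68.
The remaining cell in anti-diagonal is (1,4) = 246 − 192 = 54.
The remaining cell in row 1 is (1,1) = 246 − 179 = 67.
Row 4: 64 + 58 + 63 + ? = 246, so (4,4) = 61.
Column 1 must total 246; the given cells sum to 191, so (3,1) = 55.
Column 4: 54 + 65 + 61 + ? = 246, so (3,4) = 66.

67 57 68 54 / 60 62 59 65 / 55 69 56 66 / 64 58 63 61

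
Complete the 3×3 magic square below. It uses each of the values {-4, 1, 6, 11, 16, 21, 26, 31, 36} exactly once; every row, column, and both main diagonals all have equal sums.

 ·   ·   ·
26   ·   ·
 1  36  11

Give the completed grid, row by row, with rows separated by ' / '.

The 9 entries sum to 144, so each line sums to 144/3 = 48.
Column 1 needs 48; the known cells sum to 27, so (1,1) = 21.
Using main diagonal: 21 + 11 + ? → (2,2) = 48 − 32 = 16.
The remaining cell in anti-diagonal is (1,3) = 48 − 17 = 31.
Row 1 must total 48; the given cells sum to 52, so (1,2) = -4.
The remaining cell in row 2 is (2,3) = 48 − 42 = 6.

21 -4 31 / 26 16 6 / 1 36 11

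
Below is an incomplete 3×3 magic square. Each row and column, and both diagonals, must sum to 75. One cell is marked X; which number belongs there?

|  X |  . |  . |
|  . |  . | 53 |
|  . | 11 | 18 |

32

The remaining cell in row 3 is (3,1) = 75 − 29 = 46.
Column 3 must total 75; the given cells sum to 71, so (1,3) = 4.
The remaining cell in anti-diagonal is (2,2) = 75 − 50 = 25.
Row 2: 25 + 53 + ? = 75, so (2,1) = -3.
Using column 1: -3 + 46 + ? → (1,1) = 75 − 43 = 32.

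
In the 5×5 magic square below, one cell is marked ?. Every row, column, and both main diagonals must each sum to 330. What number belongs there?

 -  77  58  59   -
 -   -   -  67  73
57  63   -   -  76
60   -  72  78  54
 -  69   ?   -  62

The remaining cell in row 4 is (4,2) = 330 − 264 = 66.
Column 2 needs 330; the known cells sum to 275, so (2,2) = 55.
Using column 5: 73 + 76 + 54 + 62 + ? → (1,5) = 330 − 265 = 65.
Row 1: 77 + 58 + 59 + 65 + ? = 330, so (1,1) = 71.
Using main diagonal: 71 + 55 + 78 + 62 + ? → (3,3) = 330 − 266 = 64.
Using anti-diagonal: 65 + 67 + 64 + 66 + ? → (5,1) = 330 − 262 = 68.
Row 3 must total 330; the given cells sum to 260, so (3,4) = 70.
Column 1 must total 330; the given cells sum to 256, so (2,1) = 74.
From column 4, 330 − (59 + 67 + 70 + 78) gives (5,4) = 56.
Row 2 must total 330; the given cells sum to 269, so (2,3) = 61.
The remaining cell in row 5 is (5,3) = 330 − 255 = 75.

75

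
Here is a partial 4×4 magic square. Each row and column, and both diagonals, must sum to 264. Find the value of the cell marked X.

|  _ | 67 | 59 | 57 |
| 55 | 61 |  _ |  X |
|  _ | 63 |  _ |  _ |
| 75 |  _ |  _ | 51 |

Row 1 must total 264; the given cells sum to 183, so (1,1) = 81.
Column 1 must total 264; the given cells sum to 211, so (3,1) = 53.
From column 2, 264 − (67 + 61 + 63) gives (4,2) = 73.
Main diagonal needs 264; the known cells sum to 193, so (3,3) = 71.
From anti-diagonal, 264 − (57 + 63 + 75) gives (2,3) = 69.
From row 2, 264 − (55 + 61 + 69) gives (2,4) = 79.

79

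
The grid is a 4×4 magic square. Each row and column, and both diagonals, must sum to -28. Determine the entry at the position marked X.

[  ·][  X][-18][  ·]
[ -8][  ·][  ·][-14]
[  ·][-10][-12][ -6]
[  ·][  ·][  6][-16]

Row 3 needs -28; the known cells sum to -28, so (3,1) = 0.
Column 3 needs -28; the known cells sum to -24, so (2,3) = -4.
Column 4 must total -28; the given cells sum to -36, so (1,4) = 8.
Using anti-diagonal: 8 + (-4) + (-10) + ? → (4,1) = -28 − (-6) = -22.
Row 2: -8 + (-4) + (-14) + ? = -28, so (2,2) = -2.
The remaining cell in row 4 is (4,2) = -28 − (-32) = 4.
Column 1 must total -28; the given cells sum to -30, so (1,1) = 2.
Using column 2: -2 + (-10) + 4 + ? → (1,2) = -28 − (-8) = -20.

-20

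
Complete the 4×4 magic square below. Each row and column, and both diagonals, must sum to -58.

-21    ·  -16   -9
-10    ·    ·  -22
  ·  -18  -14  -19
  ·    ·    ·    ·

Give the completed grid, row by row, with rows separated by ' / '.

-21 -12 -16 -9 / -10 -15 -11 -22 / -7 -18 -14 -19 / -20 -13 -17 -8

Row 1: -21 + (-16) + (-9) + ? = -58, so (1,2) = -12.
Row 3: -18 + (-14) + (-19) + ? = -58, so (3,1) = -7.
Column 1 needs -58; the known cells sum to -38, so (4,1) = -20.
Column 4 must total -58; the given cells sum to -50, so (4,4) = -8.
Main diagonal needs -58; the known cells sum to -43, so (2,2) = -15.
Anti-diagonal must total -58; the given cells sum to -47, so (2,3) = -11.
Column 2 must total -58; the given cells sum to -45, so (4,2) = -13.
From column 3, -58 − (-16 + (-11) + (-14)) gives (4,3) = -17.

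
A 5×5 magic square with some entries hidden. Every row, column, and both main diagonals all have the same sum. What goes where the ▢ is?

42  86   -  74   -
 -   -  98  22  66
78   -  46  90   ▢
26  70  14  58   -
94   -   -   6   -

34

Column 4 is complete and sums to 250; that is the magic constant.
Row 4 must total 250; the given cells sum to 168, so (4,5) = 82.
Column 1 needs 250; the known cells sum to 240, so (2,1) = 10.
Anti-diagonal needs 250; the known cells sum to 232, so (1,5) = 18.
Row 1 must total 250; the given cells sum to 220, so (1,3) = 30.
Using row 2: 10 + 98 + 22 + 66 + ? → (2,2) = 250 − 196 = 54.
The remaining cell in column 3 is (5,3) = 250 − 188 = 62.
Main diagonal needs 250; the known cells sum to 200, so (5,5) = 50.
From row 5, 250 − (94 + 62 + 6 + 50) gives (5,2) = 38.
From column 2, 250 − (86 + 54 + 70 + 38) gives (3,2) = 2.
Column 5 needs 250; the known cells sum to 216, so (3,5) = 34.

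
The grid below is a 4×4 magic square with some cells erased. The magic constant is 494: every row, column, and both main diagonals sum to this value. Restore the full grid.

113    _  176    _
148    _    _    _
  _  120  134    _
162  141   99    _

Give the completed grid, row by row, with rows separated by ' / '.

Row 4 must total 494; the given cells sum to 402, so (4,4) = 92.
Column 1 needs 494; the known cells sum to 423, so (3,1) = 71.
The remaining cell in column 3 is (2,3) = 494 − 409 = 85.
Main diagonal needs 494; the known cells sum to 339, so (2,2) = 155.
Anti-diagonal: 85 + 120 + 162 + ? = 494, so (1,4) = 127.
The remaining cell in row 1 is (1,2) = 494 − 416 = 78.
Using row 2: 148 + 155 + 85 + ? → (2,4) = 494 − 388 = 106.
From row 3, 494 − (71 + 120 + 134) gives (3,4) = 169.

113 78 176 127 / 148 155 85 106 / 71 120 134 169 / 162 141 99 92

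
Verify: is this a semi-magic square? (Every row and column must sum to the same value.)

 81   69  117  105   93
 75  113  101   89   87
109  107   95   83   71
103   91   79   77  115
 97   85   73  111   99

Yes

Row 1: 81 + 69 + 117 + 105 + 93 = 465.
Row 2: 75 + 113 + 101 + 89 + 87 = 465.
Row 3: 109 + 107 + 95 + 83 + 71 = 465.
Row 4: 103 + 91 + 79 + 77 + 115 = 465.
Row 5: 97 + 85 + 73 + 111 + 99 = 465.
Column 1: 81 + 75 + 109 + 103 + 97 = 465.
Column 2: 69 + 113 + 107 + 91 + 85 = 465.
Column 3: 117 + 101 + 95 + 79 + 73 = 465.
Column 4: 105 + 89 + 83 + 77 + 111 = 465.
Column 5: 93 + 87 + 71 + 115 + 99 = 465.
All lines sum to 465.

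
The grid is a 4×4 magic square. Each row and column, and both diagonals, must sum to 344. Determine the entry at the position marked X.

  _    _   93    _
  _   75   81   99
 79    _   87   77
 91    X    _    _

Row 2 must total 344; the given cells sum to 255, so (2,1) = 89.
Row 3 must total 344; the given cells sum to 243, so (3,2) = 101.
Column 1 needs 344; the known cells sum to 259, so (1,1) = 85.
The remaining cell in column 3 is (4,3) = 344 − 261 = 83.
The remaining cell in main diagonal is (4,4) = 344 − 247 = 97.
Anti-diagonal: 81 + 101 + 91 + ? = 344, so (1,4) = 71.
Row 1 must total 344; the given cells sum to 249, so (1,2) = 95.
Row 4 must total 344; the given cells sum to 271, so (4,2) = 73.

73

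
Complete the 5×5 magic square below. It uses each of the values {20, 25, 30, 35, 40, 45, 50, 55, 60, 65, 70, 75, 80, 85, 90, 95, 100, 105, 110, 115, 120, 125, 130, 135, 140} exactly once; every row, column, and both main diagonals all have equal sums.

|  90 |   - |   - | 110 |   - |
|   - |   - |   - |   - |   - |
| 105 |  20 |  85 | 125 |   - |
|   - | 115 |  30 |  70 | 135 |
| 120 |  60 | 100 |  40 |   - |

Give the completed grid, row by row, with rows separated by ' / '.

The 25 entries sum to 2000, so each line sums to 2000/5 = 400.
Using row 3: 105 + 20 + 85 + 125 + ? → (3,5) = 400 − 335 = 65.
Row 4: 115 + 30 + 70 + 135 + ? = 400, so (4,1) = 50.
Row 5: 120 + 60 + 100 + 40 + ? = 400, so (5,5) = 80.
Using column 1: 90 + 105 + 50 + 120 + ? → (2,1) = 400 − 365 = 35.
Column 4: 110 + 125 + 70 + 40 + ? = 400, so (2,4) = 55.
Main diagonal needs 400; the known cells sum to 325, so (2,2) = 75.
Anti-diagonal needs 400; the known cells sum to 375, so (1,5) = 25.
Using column 2: 75 + 20 + 115 + 60 + ? → (1,2) = 400 − 270 = 130.
Column 5 must total 400; the given cells sum to 305, so (2,5) = 95.
Row 1 must total 400; the given cells sum to 355, so (1,3) = 45.
Row 2 needs 400; the known cells sum to 260, so (2,3) = 140.

90 130 45 110 25 / 35 75 140 55 95 / 105 20 85 125 65 / 50 115 30 70 135 / 120 60 100 40 80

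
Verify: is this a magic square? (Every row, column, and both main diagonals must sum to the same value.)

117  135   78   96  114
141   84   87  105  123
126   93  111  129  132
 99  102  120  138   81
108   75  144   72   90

Row 1: 117 + 135 + 78 + 96 + 114 = 540.
Row 2: 141 + 84 + 87 + 105 + 123 = 540.
Row 3: 126 + 93 + 111 + 129 + 132 = 591.
Row 4: 99 + 102 + 120 + 138 + 81 = 540.
Row 5: 108 + 75 + 144 + 72 + 90 = 489.
Column 1: 117 + 141 + 126 + 99 + 108 = 591.
Column 2: 135 + 84 + 93 + 102 + 75 = 489.
Column 3: 78 + 87 + 111 + 120 + 144 = 540.
Column 4: 96 + 105 + 129 + 138 + 72 = 540.
Column 5: 114 + 123 + 132 + 81 + 90 = 540.
Main diagonal: 117 + 84 + 111 + 138 + 90 = 540.
Anti-diagonal: 114 + 105 + 111 + 102 + 108 = 540.

No — anti-diagonal sums to 540 but column 1 sums to 591.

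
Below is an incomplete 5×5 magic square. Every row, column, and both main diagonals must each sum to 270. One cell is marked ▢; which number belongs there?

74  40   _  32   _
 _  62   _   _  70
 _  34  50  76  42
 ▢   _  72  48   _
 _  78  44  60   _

30

Using row 3: 34 + 50 + 76 + 42 + ? → (3,1) = 270 − 202 = 68.
The remaining cell in column 2 is (4,2) = 270 − 214 = 56.
Column 4: 32 + 76 + 48 + 60 + ? = 270, so (2,4) = 54.
Using main diagonal: 74 + 62 + 50 + 48 + ? → (5,5) = 270 − 234 = 36.
Row 5 needs 270; the known cells sum to 218, so (5,1) = 52.
Anti-diagonal: 54 + 50 + 56 + 52 + ? = 270, so (1,5) = 58.
Row 1: 74 + 40 + 32 + 58 + ? = 270, so (1,3) = 66.
The remaining cell in column 3 is (2,3) = 270 − 232 = 38.
The remaining cell in column 5 is (4,5) = 270 − 206 = 64.
Using row 2: 62 + 38 + 54 + 70 + ? → (2,1) = 270 − 224 = 46.
The remaining cell in row 4 is (4,1) = 270 − 240 = 30.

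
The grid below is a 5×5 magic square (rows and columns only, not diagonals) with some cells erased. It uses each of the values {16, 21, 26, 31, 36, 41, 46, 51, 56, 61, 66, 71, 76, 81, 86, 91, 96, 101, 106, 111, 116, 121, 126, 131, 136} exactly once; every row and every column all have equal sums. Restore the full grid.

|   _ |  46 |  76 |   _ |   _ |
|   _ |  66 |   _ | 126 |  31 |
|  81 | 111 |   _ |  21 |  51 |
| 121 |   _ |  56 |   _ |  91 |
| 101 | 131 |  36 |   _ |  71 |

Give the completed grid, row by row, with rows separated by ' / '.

16 46 76 106 136 / 61 66 96 126 31 / 81 111 116 21 51 / 121 26 56 86 91 / 101 131 36 41 71

The 25 entries sum to 1900, so each line sums to 1900/5 = 380.
Using row 3: 81 + 111 + 21 + 51 + ? → (3,3) = 380 − 264 = 116.
From row 5, 380 − (101 + 131 + 36 + 71) gives (5,4) = 41.
Column 2: 46 + 66 + 111 + 131 + ? = 380, so (4,2) = 26.
Column 3 needs 380; the known cells sum to 284, so (2,3) = 96.
The remaining cell in column 5 is (1,5) = 380 − 244 = 136.
Row 2 needs 380; the known cells sum to 319, so (2,1) = 61.
Using row 4: 121 + 26 + 56 + 91 + ? → (4,4) = 380 − 294 = 86.
Using column 1: 61 + 81 + 121 + 101 + ? → (1,1) = 380 − 364 = 16.
Column 4 needs 380; the known cells sum to 274, so (1,4) = 106.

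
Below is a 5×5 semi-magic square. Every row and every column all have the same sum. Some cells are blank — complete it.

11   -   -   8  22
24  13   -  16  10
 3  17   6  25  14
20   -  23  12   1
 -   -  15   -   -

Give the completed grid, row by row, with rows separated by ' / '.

11 5 19 8 22 / 24 13 2 16 10 / 3 17 6 25 14 / 20 9 23 12 1 / 7 21 15 4 18

Row 3 is already complete: 3 + 17 + 6 + 25 + 14 = 65, so that is the magic constant.
The remaining cell in row 2 is (2,3) = 65 − 63 = 2.
Row 4 needs 65; the known cells sum to 56, so (4,2) = 9.
From column 1, 65 − (11 + 24 + 3 + 20) gives (5,1) = 7.
Using column 3: 2 + 6 + 23 + 15 + ? → (1,3) = 65 − 46 = 19.
From column 4, 65 − (8 + 16 + 25 + 12) gives (5,4) = 4.
Using column 5: 22 + 10 + 14 + 1 + ? → (5,5) = 65 − 47 = 18.
The remaining cell in row 1 is (1,2) = 65 − 60 = 5.
The remaining cell in row 5 is (5,2) = 65 − 44 = 21.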